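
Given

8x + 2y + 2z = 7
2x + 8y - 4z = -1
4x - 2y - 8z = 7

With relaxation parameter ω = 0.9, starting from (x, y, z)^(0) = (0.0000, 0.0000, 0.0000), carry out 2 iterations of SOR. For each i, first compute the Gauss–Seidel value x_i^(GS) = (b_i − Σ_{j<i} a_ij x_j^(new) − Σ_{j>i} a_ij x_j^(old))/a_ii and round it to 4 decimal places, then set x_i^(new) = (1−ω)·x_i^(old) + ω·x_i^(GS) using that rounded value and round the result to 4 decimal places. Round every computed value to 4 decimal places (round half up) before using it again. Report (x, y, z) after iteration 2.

Iteration 1:
  x: GS value = (7 - (2)·0.0000 - (2)·0.0000) / (8) = 0.8750;  x ← (1−ω)·0.0000 + ω·0.8750 = 0.7875
  y: GS value = (-1 - (2)·0.7875 - (-4)·0.0000) / (8) = -0.3219;  y ← (1−ω)·0.0000 + ω·-0.3219 = -0.2897
  z: GS value = (7 - (4)·0.7875 - (-2)·-0.2897) / (-8) = -0.4088;  z ← (1−ω)·0.0000 + ω·-0.4088 = -0.3679
Iteration 2:
  x: GS value = (7 - (2)·-0.2897 - (2)·-0.3679) / (8) = 1.0394;  x ← (1−ω)·0.7875 + ω·1.0394 = 1.0142
  y: GS value = (-1 - (2)·1.0142 - (-4)·-0.3679) / (8) = -0.5625;  y ← (1−ω)·-0.2897 + ω·-0.5625 = -0.5352
  z: GS value = (7 - (4)·1.0142 - (-2)·-0.5352) / (-8) = -0.2341;  z ← (1−ω)·-0.3679 + ω·-0.2341 = -0.2475

(1.0142, -0.5352, -0.2475)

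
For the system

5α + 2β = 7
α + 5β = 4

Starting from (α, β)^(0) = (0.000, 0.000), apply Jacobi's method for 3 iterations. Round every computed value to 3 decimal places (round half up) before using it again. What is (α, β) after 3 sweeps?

(1.192, 0.584)

Iteration 1:
  α = (7 - (2)·0.000) / (5) = 1.400
  β = (4 - (1)·0.000) / (5) = 0.800
Iteration 2:
  α = (7 - (2)·0.800) / (5) = 1.080
  β = (4 - (1)·1.400) / (5) = 0.520
Iteration 3:
  α = (7 - (2)·0.520) / (5) = 1.192
  β = (4 - (1)·1.080) / (5) = 0.584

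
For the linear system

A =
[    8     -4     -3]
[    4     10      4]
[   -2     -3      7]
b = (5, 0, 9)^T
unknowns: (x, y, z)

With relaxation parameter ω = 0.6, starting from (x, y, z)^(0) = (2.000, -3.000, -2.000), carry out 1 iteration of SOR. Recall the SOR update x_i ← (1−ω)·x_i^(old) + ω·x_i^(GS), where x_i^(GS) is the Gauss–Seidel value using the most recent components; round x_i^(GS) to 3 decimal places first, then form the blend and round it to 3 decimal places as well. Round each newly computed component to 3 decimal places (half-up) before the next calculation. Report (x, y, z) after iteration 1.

(-0.175, -0.678, -0.233)

Iteration 1:
  x: GS value = (5 - (-4)·-3.000 - (-3)·-2.000) / (8) = -1.625;  x ← (1−ω)·2.000 + ω·-1.625 = -0.175
  y: GS value = (0 - (4)·-0.175 - (4)·-2.000) / (10) = 0.870;  y ← (1−ω)·-3.000 + ω·0.870 = -0.678
  z: GS value = (9 - (-2)·-0.175 - (-3)·-0.678) / (7) = 0.945;  z ← (1−ω)·-2.000 + ω·0.945 = -0.233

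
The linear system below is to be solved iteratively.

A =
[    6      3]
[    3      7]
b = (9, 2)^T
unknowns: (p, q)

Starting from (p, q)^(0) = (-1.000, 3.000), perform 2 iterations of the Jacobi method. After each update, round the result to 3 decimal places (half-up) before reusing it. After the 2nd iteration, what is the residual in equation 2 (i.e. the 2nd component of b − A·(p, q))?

-3.431

Iteration 1:
  p = (9 - (3)·3.000) / (6) = 0.000
  q = (2 - (3)·-1.000) / (7) = 0.714
Iteration 2:
  p = (9 - (3)·0.714) / (6) = 1.143
  q = (2 - (3)·0.000) / (7) = 0.286
Residual b − A·x = (1.284, -3.431)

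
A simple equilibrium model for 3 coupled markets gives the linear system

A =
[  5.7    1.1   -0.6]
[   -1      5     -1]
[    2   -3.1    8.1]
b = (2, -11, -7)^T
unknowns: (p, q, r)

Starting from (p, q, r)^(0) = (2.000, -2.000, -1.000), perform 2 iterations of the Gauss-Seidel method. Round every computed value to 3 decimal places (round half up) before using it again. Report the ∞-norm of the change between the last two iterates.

0.186

Iteration 1:
  p = (2 - (1.1)·-2.000 - (-0.6)·-1.000) / (5.7) = 0.632
  q = (-11 - (-1)·0.632 - (-1)·-1.000) / (5) = -2.274
  r = (-7 - (2)·0.632 - (-3.1)·-2.274) / (8.1) = -1.891
Iteration 2:
  p = (2 - (1.1)·-2.274 - (-0.6)·-1.891) / (5.7) = 0.591
  q = (-11 - (-1)·0.591 - (-1)·-1.891) / (5) = -2.460
  r = (-7 - (2)·0.591 - (-3.1)·-2.460) / (8.1) = -1.952
Change: (-0.041, -0.186, -0.061) → max |·| = 0.186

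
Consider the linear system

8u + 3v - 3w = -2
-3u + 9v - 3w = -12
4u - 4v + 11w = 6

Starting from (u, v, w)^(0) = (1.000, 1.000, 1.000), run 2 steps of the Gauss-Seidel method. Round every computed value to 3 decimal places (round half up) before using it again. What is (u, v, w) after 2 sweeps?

Iteration 1:
  u = (-2 - (3)·1.000 - (-3)·1.000) / (8) = -0.250
  v = (-12 - (-3)·-0.250 - (-3)·1.000) / (9) = -1.083
  w = (6 - (4)·-0.250 - (-4)·-1.083) / (11) = 0.243
Iteration 2:
  u = (-2 - (3)·-1.083 - (-3)·0.243) / (8) = 0.247
  v = (-12 - (-3)·0.247 - (-3)·0.243) / (9) = -1.170
  w = (6 - (4)·0.247 - (-4)·-1.170) / (11) = 0.030

(0.247, -1.170, 0.030)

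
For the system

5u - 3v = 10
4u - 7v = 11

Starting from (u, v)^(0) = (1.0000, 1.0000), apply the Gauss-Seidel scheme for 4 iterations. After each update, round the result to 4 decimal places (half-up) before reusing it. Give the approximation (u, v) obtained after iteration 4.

(1.6487, -0.6293)

Iteration 1:
  u = (10 - (-3)·1.0000) / (5) = 2.6000
  v = (11 - (4)·2.6000) / (-7) = -0.0857
Iteration 2:
  u = (10 - (-3)·-0.0857) / (5) = 1.9486
  v = (11 - (4)·1.9486) / (-7) = -0.4579
Iteration 3:
  u = (10 - (-3)·-0.4579) / (5) = 1.7253
  v = (11 - (4)·1.7253) / (-7) = -0.5855
Iteration 4:
  u = (10 - (-3)·-0.5855) / (5) = 1.6487
  v = (11 - (4)·1.6487) / (-7) = -0.6293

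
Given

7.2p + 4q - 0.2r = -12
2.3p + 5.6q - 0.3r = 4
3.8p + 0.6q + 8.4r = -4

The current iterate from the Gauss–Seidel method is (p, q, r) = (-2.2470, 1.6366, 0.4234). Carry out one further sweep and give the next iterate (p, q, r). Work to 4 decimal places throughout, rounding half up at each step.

(-2.5641, 1.7901, 0.5559)

One sweep:
  p = (-12 - (4)·1.6366 - (-0.2)·0.4234) / (7.2) = -2.5641
  q = (4 - (2.3)·-2.5641 - (-0.3)·0.4234) / (5.6) = 1.7901
  r = (-4 - (3.8)·-2.5641 - (0.6)·1.7901) / (8.4) = 0.5559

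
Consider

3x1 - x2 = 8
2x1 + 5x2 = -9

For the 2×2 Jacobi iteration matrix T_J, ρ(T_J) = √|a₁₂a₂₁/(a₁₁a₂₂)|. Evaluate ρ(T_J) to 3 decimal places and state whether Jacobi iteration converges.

0.365

a₁₂a₂₁/(a₁₁a₂₂) = (-1)·(2) / ((3)·(5)) = -0.133333
ρ = √|-0.133333| = √0.133333 = 0.365
ρ < 1, so Jacobi converges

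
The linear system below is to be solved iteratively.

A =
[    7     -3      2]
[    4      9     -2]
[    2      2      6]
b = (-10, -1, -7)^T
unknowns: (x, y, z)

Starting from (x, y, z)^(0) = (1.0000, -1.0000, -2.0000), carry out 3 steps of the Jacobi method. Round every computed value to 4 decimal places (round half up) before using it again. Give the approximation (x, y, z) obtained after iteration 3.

(-1.2268, 0.4762, -0.7257)

Iteration 1:
  x = (-10 - (-3)·-1.0000 - (2)·-2.0000) / (7) = -1.2857
  y = (-1 - (4)·1.0000 - (-2)·-2.0000) / (9) = -1.0000
  z = (-7 - (2)·1.0000 - (2)·-1.0000) / (6) = -1.1667
Iteration 2:
  x = (-10 - (-3)·-1.0000 - (2)·-1.1667) / (7) = -1.5238
  y = (-1 - (4)·-1.2857 - (-2)·-1.1667) / (9) = 0.2010
  z = (-7 - (2)·-1.2857 - (2)·-1.0000) / (6) = -0.4048
Iteration 3:
  x = (-10 - (-3)·0.2010 - (2)·-0.4048) / (7) = -1.2268
  y = (-1 - (4)·-1.5238 - (-2)·-0.4048) / (9) = 0.4762
  z = (-7 - (2)·-1.5238 - (2)·0.2010) / (6) = -0.7257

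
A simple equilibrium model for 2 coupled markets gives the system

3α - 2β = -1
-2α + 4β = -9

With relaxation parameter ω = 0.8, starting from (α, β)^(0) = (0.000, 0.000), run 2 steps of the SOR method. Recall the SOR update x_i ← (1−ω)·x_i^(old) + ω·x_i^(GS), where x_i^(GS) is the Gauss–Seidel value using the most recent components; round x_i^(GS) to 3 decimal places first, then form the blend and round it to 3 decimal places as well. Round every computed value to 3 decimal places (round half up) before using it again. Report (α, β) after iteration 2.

Iteration 1:
  α: GS value = (-1 - (-2)·0.000) / (3) = -0.333;  α ← (1−ω)·0.000 + ω·-0.333 = -0.266
  β: GS value = (-9 - (-2)·-0.266) / (4) = -2.383;  β ← (1−ω)·0.000 + ω·-2.383 = -1.906
Iteration 2:
  α: GS value = (-1 - (-2)·-1.906) / (3) = -1.604;  α ← (1−ω)·-0.266 + ω·-1.604 = -1.336
  β: GS value = (-9 - (-2)·-1.336) / (4) = -2.918;  β ← (1−ω)·-1.906 + ω·-2.918 = -2.716

(-1.336, -2.716)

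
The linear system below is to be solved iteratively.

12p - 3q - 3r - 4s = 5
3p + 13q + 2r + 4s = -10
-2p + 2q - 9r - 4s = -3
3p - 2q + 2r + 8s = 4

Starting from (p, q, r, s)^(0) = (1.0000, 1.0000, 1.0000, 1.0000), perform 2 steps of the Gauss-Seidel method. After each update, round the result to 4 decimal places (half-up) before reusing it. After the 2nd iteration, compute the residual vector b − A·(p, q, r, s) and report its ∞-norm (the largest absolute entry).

Iteration 1:
  p = (5 - (-3)·1.0000 - (-3)·1.0000 - (-4)·1.0000) / (12) = 1.2500
  q = (-10 - (3)·1.2500 - (2)·1.0000 - (4)·1.0000) / (13) = -1.5192
  r = (-3 - (-2)·1.2500 - (2)·-1.5192 - (-4)·1.0000) / (-9) = -0.7265
  s = (4 - (3)·1.2500 - (-2)·-1.5192 - (2)·-0.7265) / (8) = -0.1669
Iteration 2:
  p = (5 - (-3)·-1.5192 - (-3)·-0.7265 - (-4)·-0.1669) / (12) = -0.2004
  q = (-10 - (3)·-0.2004 - (2)·-0.7265 - (4)·-0.1669) / (13) = -0.5599
  r = (-3 - (-2)·-0.2004 - (2)·-0.5599 - (-4)·-0.1669) / (-9) = 0.3276
  s = (4 - (3)·-0.2004 - (-2)·-0.5599 - (2)·0.3276) / (8) = 0.3533
Residual b − A·x = (8.1211, -4.1885, 2.0806, -0.0002); ∞-norm = 8.1211

8.1211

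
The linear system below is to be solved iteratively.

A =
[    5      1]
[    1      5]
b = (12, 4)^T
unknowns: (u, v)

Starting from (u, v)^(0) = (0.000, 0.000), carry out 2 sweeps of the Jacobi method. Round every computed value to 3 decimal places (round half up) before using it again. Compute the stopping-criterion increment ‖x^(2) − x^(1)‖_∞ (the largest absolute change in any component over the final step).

Iteration 1:
  u = (12 - (1)·0.000) / (5) = 2.400
  v = (4 - (1)·0.000) / (5) = 0.800
Iteration 2:
  u = (12 - (1)·0.800) / (5) = 2.240
  v = (4 - (1)·2.400) / (5) = 0.320
Change: (-0.160, -0.480) → max |·| = 0.480

0.480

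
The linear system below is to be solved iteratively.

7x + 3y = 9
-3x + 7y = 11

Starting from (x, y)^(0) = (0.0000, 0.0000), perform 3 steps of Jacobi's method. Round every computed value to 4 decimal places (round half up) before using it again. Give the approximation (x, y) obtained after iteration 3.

(0.3761, 1.8338)

Iteration 1:
  x = (9 - (3)·0.0000) / (7) = 1.2857
  y = (11 - (-3)·0.0000) / (7) = 1.5714
Iteration 2:
  x = (9 - (3)·1.5714) / (7) = 0.6123
  y = (11 - (-3)·1.2857) / (7) = 2.1224
Iteration 3:
  x = (9 - (3)·2.1224) / (7) = 0.3761
  y = (11 - (-3)·0.6123) / (7) = 1.8338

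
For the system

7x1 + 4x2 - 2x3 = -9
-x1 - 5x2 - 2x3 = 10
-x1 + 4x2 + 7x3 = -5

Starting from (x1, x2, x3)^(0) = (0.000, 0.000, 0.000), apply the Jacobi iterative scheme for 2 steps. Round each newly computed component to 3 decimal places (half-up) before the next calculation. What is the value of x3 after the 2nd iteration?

Iteration 1:
  x1 = (-9 - (4)·0.000 - (-2)·0.000) / (7) = -1.286
  x2 = (10 - (-1)·0.000 - (-2)·0.000) / (-5) = -2.000
  x3 = (-5 - (-1)·0.000 - (4)·0.000) / (7) = -0.714
Iteration 2:
  x1 = (-9 - (4)·-2.000 - (-2)·-0.714) / (7) = -0.347
  x2 = (10 - (-1)·-1.286 - (-2)·-0.714) / (-5) = -1.457
  x3 = (-5 - (-1)·-1.286 - (4)·-2.000) / (7) = 0.245

0.245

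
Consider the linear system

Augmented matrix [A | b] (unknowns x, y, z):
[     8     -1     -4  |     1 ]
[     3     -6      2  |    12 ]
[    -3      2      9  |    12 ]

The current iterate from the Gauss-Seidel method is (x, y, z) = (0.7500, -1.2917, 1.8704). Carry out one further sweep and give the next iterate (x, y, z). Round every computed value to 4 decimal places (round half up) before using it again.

(0.8987, -0.9272, 1.8389)

One sweep:
  x = (1 - (-1)·-1.2917 - (-4)·1.8704) / (8) = 0.8987
  y = (12 - (3)·0.8987 - (2)·1.8704) / (-6) = -0.9272
  z = (12 - (-3)·0.8987 - (2)·-0.9272) / (9) = 1.8389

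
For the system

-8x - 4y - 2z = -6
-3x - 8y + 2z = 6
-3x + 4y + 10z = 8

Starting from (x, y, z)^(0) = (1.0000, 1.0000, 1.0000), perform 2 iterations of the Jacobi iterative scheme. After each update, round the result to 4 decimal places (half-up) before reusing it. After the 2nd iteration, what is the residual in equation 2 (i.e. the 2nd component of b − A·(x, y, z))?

Iteration 1:
  x = (-6 - (-4)·1.0000 - (-2)·1.0000) / (-8) = 0.0000
  y = (6 - (-3)·1.0000 - (2)·1.0000) / (-8) = -0.8750
  z = (8 - (-3)·1.0000 - (4)·1.0000) / (10) = 0.7000
Iteration 2:
  x = (-6 - (-4)·-0.8750 - (-2)·0.7000) / (-8) = 1.0125
  y = (6 - (-3)·0.0000 - (2)·0.7000) / (-8) = -0.5750
  z = (8 - (-3)·0.0000 - (4)·-0.8750) / (10) = 1.1500
Residual b − A·x = (2.1000, 2.1375, 1.8375)

2.1375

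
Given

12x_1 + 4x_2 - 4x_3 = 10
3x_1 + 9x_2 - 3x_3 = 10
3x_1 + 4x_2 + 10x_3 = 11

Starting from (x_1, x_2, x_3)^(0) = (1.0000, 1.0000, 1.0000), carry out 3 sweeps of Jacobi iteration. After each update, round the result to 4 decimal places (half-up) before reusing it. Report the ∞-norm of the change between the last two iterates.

Iteration 1:
  x_1 = (10 - (4)·1.0000 - (-4)·1.0000) / (12) = 0.8333
  x_2 = (10 - (3)·1.0000 - (-3)·1.0000) / (9) = 1.1111
  x_3 = (11 - (3)·1.0000 - (4)·1.0000) / (10) = 0.4000
Iteration 2:
  x_1 = (10 - (4)·1.1111 - (-4)·0.4000) / (12) = 0.5963
  x_2 = (10 - (3)·0.8333 - (-3)·0.4000) / (9) = 0.9667
  x_3 = (11 - (3)·0.8333 - (4)·1.1111) / (10) = 0.4056
Iteration 3:
  x_1 = (10 - (4)·0.9667 - (-4)·0.4056) / (12) = 0.6463
  x_2 = (10 - (3)·0.5963 - (-3)·0.4056) / (9) = 1.0475
  x_3 = (11 - (3)·0.5963 - (4)·0.9667) / (10) = 0.5344
Change: (0.0500, 0.0808, 0.1288) → max |·| = 0.1288

0.1288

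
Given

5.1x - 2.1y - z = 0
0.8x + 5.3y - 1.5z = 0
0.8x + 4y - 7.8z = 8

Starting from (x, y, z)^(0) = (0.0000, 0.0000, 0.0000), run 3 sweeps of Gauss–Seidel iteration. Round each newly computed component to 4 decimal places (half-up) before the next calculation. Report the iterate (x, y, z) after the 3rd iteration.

Iteration 1:
  x = (0 - (-2.1)·0.0000 - (-1)·0.0000) / (5.1) = 0.0000
  y = (0 - (0.8)·0.0000 - (-1.5)·0.0000) / (5.3) = 0.0000
  z = (8 - (0.8)·0.0000 - (4)·0.0000) / (-7.8) = -1.0256
Iteration 2:
  x = (0 - (-2.1)·0.0000 - (-1)·-1.0256) / (5.1) = -0.2011
  y = (0 - (0.8)·-0.2011 - (-1.5)·-1.0256) / (5.3) = -0.2599
  z = (8 - (0.8)·-0.2011 - (4)·-0.2599) / (-7.8) = -1.1795
Iteration 3:
  x = (0 - (-2.1)·-0.2599 - (-1)·-1.1795) / (5.1) = -0.3383
  y = (0 - (0.8)·-0.3383 - (-1.5)·-1.1795) / (5.3) = -0.2828
  z = (8 - (0.8)·-0.3383 - (4)·-0.2828) / (-7.8) = -1.2054

(-0.3383, -0.2828, -1.2054)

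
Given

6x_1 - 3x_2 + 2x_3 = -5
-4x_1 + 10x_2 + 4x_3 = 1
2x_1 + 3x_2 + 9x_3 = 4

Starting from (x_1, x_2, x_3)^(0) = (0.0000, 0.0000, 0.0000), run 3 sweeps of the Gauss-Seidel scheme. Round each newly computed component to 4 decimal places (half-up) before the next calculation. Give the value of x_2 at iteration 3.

-0.8592

Iteration 1:
  x_1 = (-5 - (-3)·0.0000 - (2)·0.0000) / (6) = -0.8333
  x_2 = (1 - (-4)·-0.8333 - (4)·0.0000) / (10) = -0.2333
  x_3 = (4 - (2)·-0.8333 - (3)·-0.2333) / (9) = 0.7074
Iteration 2:
  x_1 = (-5 - (-3)·-0.2333 - (2)·0.7074) / (6) = -1.1858
  x_2 = (1 - (-4)·-1.1858 - (4)·0.7074) / (10) = -0.6573
  x_3 = (4 - (2)·-1.1858 - (3)·-0.6573) / (9) = 0.9271
Iteration 3:
  x_1 = (-5 - (-3)·-0.6573 - (2)·0.9271) / (6) = -1.4710
  x_2 = (1 - (-4)·-1.4710 - (4)·0.9271) / (10) = -0.8592
  x_3 = (4 - (2)·-1.4710 - (3)·-0.8592) / (9) = 1.0577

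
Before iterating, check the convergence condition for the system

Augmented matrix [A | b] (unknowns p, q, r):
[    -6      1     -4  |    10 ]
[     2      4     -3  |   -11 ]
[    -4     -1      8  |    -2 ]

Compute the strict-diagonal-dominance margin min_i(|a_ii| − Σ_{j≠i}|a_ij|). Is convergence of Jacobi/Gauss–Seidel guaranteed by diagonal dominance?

-1

row 1: |-6| − (1+4) = 1
row 2: |4| − (2+3) = -1
row 3: |8| − (4+1) = 3
minimum over rows = -1 → not strictly diagonally dominant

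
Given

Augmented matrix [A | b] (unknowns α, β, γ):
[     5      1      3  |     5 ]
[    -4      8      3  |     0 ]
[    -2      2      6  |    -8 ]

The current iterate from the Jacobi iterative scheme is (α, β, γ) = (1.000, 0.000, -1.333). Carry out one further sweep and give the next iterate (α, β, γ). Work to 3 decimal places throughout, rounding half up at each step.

(1.800, 1.000, -1.000)

One sweep:
  α = (5 - (1)·0.000 - (3)·-1.333) / (5) = 1.800
  β = (0 - (-4)·1.000 - (3)·-1.333) / (8) = 1.000
  γ = (-8 - (-2)·1.000 - (2)·0.000) / (6) = -1.000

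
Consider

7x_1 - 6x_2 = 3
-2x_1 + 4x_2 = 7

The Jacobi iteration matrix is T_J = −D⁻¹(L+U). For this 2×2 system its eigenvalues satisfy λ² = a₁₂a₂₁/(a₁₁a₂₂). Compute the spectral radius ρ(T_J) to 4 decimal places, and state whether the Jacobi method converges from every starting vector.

a₁₂a₂₁/(a₁₁a₂₂) = (-6)·(-2) / ((7)·(4)) = 0.428571
ρ = √|0.428571| = √0.428571 = 0.6547
ρ < 1, so Jacobi converges

0.6547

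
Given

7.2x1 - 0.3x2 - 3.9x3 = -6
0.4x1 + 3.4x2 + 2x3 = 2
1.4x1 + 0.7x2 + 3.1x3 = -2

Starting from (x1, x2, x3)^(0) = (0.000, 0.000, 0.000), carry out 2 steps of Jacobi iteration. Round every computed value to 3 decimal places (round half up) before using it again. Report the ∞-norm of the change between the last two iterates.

0.478

Iteration 1:
  x1 = (-6 - (-0.3)·0.000 - (-3.9)·0.000) / (7.2) = -0.833
  x2 = (2 - (0.4)·0.000 - (2)·0.000) / (3.4) = 0.588
  x3 = (-2 - (1.4)·0.000 - (0.7)·0.000) / (3.1) = -0.645
Iteration 2:
  x1 = (-6 - (-0.3)·0.588 - (-3.9)·-0.645) / (7.2) = -1.158
  x2 = (2 - (0.4)·-0.833 - (2)·-0.645) / (3.4) = 1.066
  x3 = (-2 - (1.4)·-0.833 - (0.7)·0.588) / (3.1) = -0.402
Change: (-0.325, 0.478, 0.243) → max |·| = 0.478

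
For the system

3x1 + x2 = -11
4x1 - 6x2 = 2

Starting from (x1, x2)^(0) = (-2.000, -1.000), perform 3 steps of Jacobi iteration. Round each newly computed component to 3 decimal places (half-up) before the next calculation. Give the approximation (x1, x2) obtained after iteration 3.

(-2.815, -2.407)

Iteration 1:
  x1 = (-11 - (1)·-1.000) / (3) = -3.333
  x2 = (2 - (4)·-2.000) / (-6) = -1.667
Iteration 2:
  x1 = (-11 - (1)·-1.667) / (3) = -3.111
  x2 = (2 - (4)·-3.333) / (-6) = -2.555
Iteration 3:
  x1 = (-11 - (1)·-2.555) / (3) = -2.815
  x2 = (2 - (4)·-3.111) / (-6) = -2.407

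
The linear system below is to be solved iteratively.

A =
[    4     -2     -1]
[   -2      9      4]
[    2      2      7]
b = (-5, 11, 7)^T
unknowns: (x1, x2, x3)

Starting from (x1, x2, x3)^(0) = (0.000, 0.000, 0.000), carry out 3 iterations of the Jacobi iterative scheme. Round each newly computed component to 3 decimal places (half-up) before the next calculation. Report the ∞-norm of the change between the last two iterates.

Iteration 1:
  x1 = (-5 - (-2)·0.000 - (-1)·0.000) / (4) = -1.250
  x2 = (11 - (-2)·0.000 - (4)·0.000) / (9) = 1.222
  x3 = (7 - (2)·0.000 - (2)·0.000) / (7) = 1.000
Iteration 2:
  x1 = (-5 - (-2)·1.222 - (-1)·1.000) / (4) = -0.389
  x2 = (11 - (-2)·-1.250 - (4)·1.000) / (9) = 0.500
  x3 = (7 - (2)·-1.250 - (2)·1.222) / (7) = 1.008
Iteration 3:
  x1 = (-5 - (-2)·0.500 - (-1)·1.008) / (4) = -0.748
  x2 = (11 - (-2)·-0.389 - (4)·1.008) / (9) = 0.688
  x3 = (7 - (2)·-0.389 - (2)·0.500) / (7) = 0.968
Change: (-0.359, 0.188, -0.040) → max |·| = 0.359

0.359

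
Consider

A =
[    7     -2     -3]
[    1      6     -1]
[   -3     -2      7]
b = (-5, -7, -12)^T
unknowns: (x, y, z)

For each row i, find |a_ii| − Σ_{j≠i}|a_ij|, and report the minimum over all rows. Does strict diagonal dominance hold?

row 1: |7| − (2+3) = 2
row 2: |6| − (1+1) = 4
row 3: |7| − (3+2) = 2
minimum over rows = 2 → strictly diagonally dominant (convergence guaranteed)

2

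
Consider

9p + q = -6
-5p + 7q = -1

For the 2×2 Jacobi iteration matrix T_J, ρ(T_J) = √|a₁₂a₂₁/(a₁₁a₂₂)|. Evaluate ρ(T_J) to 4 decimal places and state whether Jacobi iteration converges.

0.2817

a₁₂a₂₁/(a₁₁a₂₂) = (1)·(-5) / ((9)·(7)) = -0.079365
ρ = √|-0.079365| = √0.079365 = 0.2817
ρ < 1, so Jacobi converges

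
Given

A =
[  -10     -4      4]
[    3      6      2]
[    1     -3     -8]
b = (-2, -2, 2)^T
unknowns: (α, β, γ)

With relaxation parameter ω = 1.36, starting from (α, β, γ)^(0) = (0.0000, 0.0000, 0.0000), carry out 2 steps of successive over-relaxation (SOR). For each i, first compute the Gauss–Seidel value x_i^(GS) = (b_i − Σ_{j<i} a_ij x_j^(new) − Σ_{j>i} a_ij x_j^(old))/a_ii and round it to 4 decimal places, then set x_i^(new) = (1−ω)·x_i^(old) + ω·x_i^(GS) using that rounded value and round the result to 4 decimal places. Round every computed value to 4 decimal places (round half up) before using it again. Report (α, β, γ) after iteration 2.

Iteration 1:
  α: GS value = (-2 - (-4)·0.0000 - (4)·0.0000) / (-10) = 0.2000;  α ← (1−ω)·0.0000 + ω·0.2000 = 0.2720
  β: GS value = (-2 - (3)·0.2720 - (2)·0.0000) / (6) = -0.4693;  β ← (1−ω)·0.0000 + ω·-0.4693 = -0.6382
  γ: GS value = (2 - (1)·0.2720 - (-3)·-0.6382) / (-8) = 0.0233;  γ ← (1−ω)·0.0000 + ω·0.0233 = 0.0317
Iteration 2:
  α: GS value = (-2 - (-4)·-0.6382 - (4)·0.0317) / (-10) = 0.4680;  α ← (1−ω)·0.2720 + ω·0.4680 = 0.5386
  β: GS value = (-2 - (3)·0.5386 - (2)·0.0317) / (6) = -0.6132;  β ← (1−ω)·-0.6382 + ω·-0.6132 = -0.6042
  γ: GS value = (2 - (1)·0.5386 - (-3)·-0.6042) / (-8) = 0.0439;  γ ← (1−ω)·0.0317 + ω·0.0439 = 0.0483

(0.5386, -0.6042, 0.0483)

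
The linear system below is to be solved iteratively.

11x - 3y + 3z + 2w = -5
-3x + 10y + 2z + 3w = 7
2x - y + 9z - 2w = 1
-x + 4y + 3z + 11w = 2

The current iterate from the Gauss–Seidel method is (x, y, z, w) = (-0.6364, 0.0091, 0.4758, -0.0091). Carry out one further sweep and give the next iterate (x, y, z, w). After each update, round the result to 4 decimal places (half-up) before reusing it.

One sweep:
  x = (-5 - (-3)·0.0091 - (3)·0.4758 - (2)·-0.0091) / (11) = -0.5802
  y = (7 - (-3)·-0.5802 - (2)·0.4758 - (3)·-0.0091) / (10) = 0.4335
  z = (1 - (2)·-0.5802 - (-1)·0.4335 - (-2)·-0.0091) / (9) = 0.2862
  w = (2 - (-1)·-0.5802 - (4)·0.4335 - (3)·0.2862) / (11) = -0.1066

(-0.5802, 0.4335, 0.2862, -0.1066)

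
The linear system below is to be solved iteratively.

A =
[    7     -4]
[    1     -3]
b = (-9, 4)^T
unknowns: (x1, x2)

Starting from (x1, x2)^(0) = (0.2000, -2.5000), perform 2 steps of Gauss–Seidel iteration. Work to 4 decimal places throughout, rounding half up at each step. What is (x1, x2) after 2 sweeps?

(-2.5646, -2.1882)

Iteration 1:
  x1 = (-9 - (-4)·-2.5000) / (7) = -2.7143
  x2 = (4 - (1)·-2.7143) / (-3) = -2.2381
Iteration 2:
  x1 = (-9 - (-4)·-2.2381) / (7) = -2.5646
  x2 = (4 - (1)·-2.5646) / (-3) = -2.1882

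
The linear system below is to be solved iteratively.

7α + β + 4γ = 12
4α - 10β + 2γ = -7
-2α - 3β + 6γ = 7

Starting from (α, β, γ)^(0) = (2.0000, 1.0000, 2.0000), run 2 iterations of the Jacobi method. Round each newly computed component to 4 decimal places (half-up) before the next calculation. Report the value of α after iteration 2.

Iteration 1:
  α = (12 - (1)·1.0000 - (4)·2.0000) / (7) = 0.4286
  β = (-7 - (4)·2.0000 - (2)·2.0000) / (-10) = 1.9000
  γ = (7 - (-2)·2.0000 - (-3)·1.0000) / (6) = 2.3333
Iteration 2:
  α = (12 - (1)·1.9000 - (4)·2.3333) / (7) = 0.1095
  β = (-7 - (4)·0.4286 - (2)·2.3333) / (-10) = 1.3381
  γ = (7 - (-2)·0.4286 - (-3)·1.9000) / (6) = 2.2595

0.1095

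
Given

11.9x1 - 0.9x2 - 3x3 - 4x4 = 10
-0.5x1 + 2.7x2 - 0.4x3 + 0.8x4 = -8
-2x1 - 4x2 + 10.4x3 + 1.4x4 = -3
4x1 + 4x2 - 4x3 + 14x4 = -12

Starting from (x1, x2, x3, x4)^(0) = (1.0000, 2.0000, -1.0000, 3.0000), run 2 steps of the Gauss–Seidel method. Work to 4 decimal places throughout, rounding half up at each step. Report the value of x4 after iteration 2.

Iteration 1:
  x1 = (10 - (-0.9)·2.0000 - (-3)·-1.0000 - (-4)·3.0000) / (11.9) = 1.7479
  x2 = (-8 - (-0.5)·1.7479 - (-0.4)·-1.0000 - (0.8)·3.0000) / (2.7) = -3.6763
  x3 = (-3 - (-2)·1.7479 - (-4)·-3.6763 - (1.4)·3.0000) / (10.4) = -1.7701
  x4 = (-12 - (4)·1.7479 - (4)·-3.6763 - (-4)·-1.7701) / (14) = -0.8119
Iteration 2:
  x1 = (10 - (-0.9)·-3.6763 - (-3)·-1.7701 - (-4)·-0.8119) / (11.9) = -0.1569
  x2 = (-8 - (-0.5)·-0.1569 - (-0.4)·-1.7701 - (0.8)·-0.8119) / (2.7) = -3.0137
  x3 = (-3 - (-2)·-0.1569 - (-4)·-3.0137 - (1.4)·-0.8119) / (10.4) = -1.3685
  x4 = (-12 - (4)·-0.1569 - (4)·-3.0137 - (-4)·-1.3685) / (14) = -0.3423

-0.3423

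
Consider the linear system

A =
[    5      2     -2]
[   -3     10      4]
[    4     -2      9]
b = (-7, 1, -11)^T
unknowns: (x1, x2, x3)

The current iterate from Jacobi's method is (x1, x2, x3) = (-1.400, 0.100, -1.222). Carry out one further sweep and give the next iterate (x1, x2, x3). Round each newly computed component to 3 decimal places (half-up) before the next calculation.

One sweep:
  x1 = (-7 - (2)·0.100 - (-2)·-1.222) / (5) = -1.929
  x2 = (1 - (-3)·-1.400 - (4)·-1.222) / (10) = 0.169
  x3 = (-11 - (4)·-1.400 - (-2)·0.100) / (9) = -0.578

(-1.929, 0.169, -0.578)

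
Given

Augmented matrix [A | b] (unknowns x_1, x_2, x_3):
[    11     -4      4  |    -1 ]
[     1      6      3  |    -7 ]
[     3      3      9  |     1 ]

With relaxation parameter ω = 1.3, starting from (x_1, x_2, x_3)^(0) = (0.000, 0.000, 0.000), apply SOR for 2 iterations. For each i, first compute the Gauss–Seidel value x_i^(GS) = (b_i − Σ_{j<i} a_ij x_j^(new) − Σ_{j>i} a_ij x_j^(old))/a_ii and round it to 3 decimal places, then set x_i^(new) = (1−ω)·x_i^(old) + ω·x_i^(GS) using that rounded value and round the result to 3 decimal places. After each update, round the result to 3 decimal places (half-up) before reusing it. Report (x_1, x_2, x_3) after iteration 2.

(-1.185, -1.360, 0.994)

Iteration 1:
  x_1: GS value = (-1 - (-4)·0.000 - (4)·0.000) / (11) = -0.091;  x_1 ← (1−ω)·0.000 + ω·-0.091 = -0.118
  x_2: GS value = (-7 - (1)·-0.118 - (3)·0.000) / (6) = -1.147;  x_2 ← (1−ω)·0.000 + ω·-1.147 = -1.491
  x_3: GS value = (1 - (3)·-0.118 - (3)·-1.491) / (9) = 0.647;  x_3 ← (1−ω)·0.000 + ω·0.647 = 0.841
Iteration 2:
  x_1: GS value = (-1 - (-4)·-1.491 - (4)·0.841) / (11) = -0.939;  x_1 ← (1−ω)·-0.118 + ω·-0.939 = -1.185
  x_2: GS value = (-7 - (1)·-1.185 - (3)·0.841) / (6) = -1.390;  x_2 ← (1−ω)·-1.491 + ω·-1.390 = -1.360
  x_3: GS value = (1 - (3)·-1.185 - (3)·-1.360) / (9) = 0.959;  x_3 ← (1−ω)·0.841 + ω·0.959 = 0.994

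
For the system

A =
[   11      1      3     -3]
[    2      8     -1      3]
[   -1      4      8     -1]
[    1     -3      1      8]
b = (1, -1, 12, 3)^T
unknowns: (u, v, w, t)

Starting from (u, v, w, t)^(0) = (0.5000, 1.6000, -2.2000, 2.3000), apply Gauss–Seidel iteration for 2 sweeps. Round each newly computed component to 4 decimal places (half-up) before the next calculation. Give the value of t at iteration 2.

0.5800

Iteration 1:
  u = (1 - (1)·1.6000 - (3)·-2.2000 - (-3)·2.3000) / (11) = 1.1727
  v = (-1 - (2)·1.1727 - (-1)·-2.2000 - (3)·2.3000) / (8) = -1.5557
  w = (12 - (-1)·1.1727 - (4)·-1.5557 - (-1)·2.3000) / (8) = 2.7119
  t = (3 - (1)·1.1727 - (-3)·-1.5557 - (1)·2.7119) / (8) = -0.6940
Iteration 2:
  u = (1 - (1)·-1.5557 - (3)·2.7119 - (-3)·-0.6940) / (11) = -0.6965
  v = (-1 - (2)·-0.6965 - (-1)·2.7119 - (3)·-0.6940) / (8) = 0.6484
  w = (12 - (-1)·-0.6965 - (4)·0.6484 - (-1)·-0.6940) / (8) = 1.0020
  t = (3 - (1)·-0.6965 - (-3)·0.6484 - (1)·1.0020) / (8) = 0.5800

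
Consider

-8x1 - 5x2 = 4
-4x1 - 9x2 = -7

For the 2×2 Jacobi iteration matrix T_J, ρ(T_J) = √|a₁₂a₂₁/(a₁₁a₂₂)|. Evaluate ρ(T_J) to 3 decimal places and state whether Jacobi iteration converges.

a₁₂a₂₁/(a₁₁a₂₂) = (-5)·(-4) / ((-8)·(-9)) = 0.277778
ρ = √|0.277778| = √0.277778 = 0.527
ρ < 1, so Jacobi converges

0.527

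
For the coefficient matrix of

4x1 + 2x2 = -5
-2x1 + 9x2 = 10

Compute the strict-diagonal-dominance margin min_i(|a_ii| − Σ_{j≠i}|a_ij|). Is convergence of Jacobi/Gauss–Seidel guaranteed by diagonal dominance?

row 1: |4| − (2) = 2
row 2: |9| − (2) = 7
minimum over rows = 2 → strictly diagonally dominant (convergence guaranteed)

2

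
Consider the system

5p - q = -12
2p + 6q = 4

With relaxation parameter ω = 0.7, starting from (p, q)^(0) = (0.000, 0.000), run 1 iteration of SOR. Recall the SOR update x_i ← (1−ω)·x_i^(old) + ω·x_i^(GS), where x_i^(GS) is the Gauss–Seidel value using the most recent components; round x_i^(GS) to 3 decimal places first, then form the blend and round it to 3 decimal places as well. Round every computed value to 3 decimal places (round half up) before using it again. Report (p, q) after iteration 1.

Iteration 1:
  p: GS value = (-12 - (-1)·0.000) / (5) = -2.400;  p ← (1−ω)·0.000 + ω·-2.400 = -1.680
  q: GS value = (4 - (2)·-1.680) / (6) = 1.227;  q ← (1−ω)·0.000 + ω·1.227 = 0.859

(-1.680, 0.859)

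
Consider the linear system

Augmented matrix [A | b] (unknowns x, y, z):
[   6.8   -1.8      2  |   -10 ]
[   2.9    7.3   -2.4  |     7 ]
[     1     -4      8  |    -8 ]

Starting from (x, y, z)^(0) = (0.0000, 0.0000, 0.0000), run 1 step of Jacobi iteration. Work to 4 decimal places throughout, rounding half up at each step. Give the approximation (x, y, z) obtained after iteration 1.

(-1.4706, 0.9589, -1.0000)

Iteration 1:
  x = (-10 - (-1.8)·0.0000 - (2)·0.0000) / (6.8) = -1.4706
  y = (7 - (2.9)·0.0000 - (-2.4)·0.0000) / (7.3) = 0.9589
  z = (-8 - (1)·0.0000 - (-4)·0.0000) / (8) = -1.0000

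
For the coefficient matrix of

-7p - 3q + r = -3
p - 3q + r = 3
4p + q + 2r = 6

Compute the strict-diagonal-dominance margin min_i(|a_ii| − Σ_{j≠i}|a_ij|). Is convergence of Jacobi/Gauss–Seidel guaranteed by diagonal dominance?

row 1: |-7| − (3+1) = 3
row 2: |-3| − (1+1) = 1
row 3: |2| − (4+1) = -3
minimum over rows = -3 → not strictly diagonally dominant

-3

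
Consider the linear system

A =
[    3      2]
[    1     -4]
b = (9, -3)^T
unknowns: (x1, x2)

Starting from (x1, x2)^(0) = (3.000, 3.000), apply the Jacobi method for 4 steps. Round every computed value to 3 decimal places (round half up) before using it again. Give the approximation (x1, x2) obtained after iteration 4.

(2.167, 1.333)

Iteration 1:
  x1 = (9 - (2)·3.000) / (3) = 1.000
  x2 = (-3 - (1)·3.000) / (-4) = 1.500
Iteration 2:
  x1 = (9 - (2)·1.500) / (3) = 2.000
  x2 = (-3 - (1)·1.000) / (-4) = 1.000
Iteration 3:
  x1 = (9 - (2)·1.000) / (3) = 2.333
  x2 = (-3 - (1)·2.000) / (-4) = 1.250
Iteration 4:
  x1 = (9 - (2)·1.250) / (3) = 2.167
  x2 = (-3 - (1)·2.333) / (-4) = 1.333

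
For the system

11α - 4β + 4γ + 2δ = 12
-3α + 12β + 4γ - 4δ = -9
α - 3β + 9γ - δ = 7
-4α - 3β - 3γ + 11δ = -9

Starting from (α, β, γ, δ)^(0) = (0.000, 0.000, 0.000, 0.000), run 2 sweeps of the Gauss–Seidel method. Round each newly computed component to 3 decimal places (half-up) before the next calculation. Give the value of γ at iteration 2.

Iteration 1:
  α = (12 - (-4)·0.000 - (4)·0.000 - (2)·0.000) / (11) = 1.091
  β = (-9 - (-3)·1.091 - (4)·0.000 - (-4)·0.000) / (12) = -0.477
  γ = (7 - (1)·1.091 - (-3)·-0.477 - (-1)·0.000) / (9) = 0.498
  δ = (-9 - (-4)·1.091 - (-3)·-0.477 - (-3)·0.498) / (11) = -0.416
Iteration 2:
  α = (12 - (-4)·-0.477 - (4)·0.498 - (2)·-0.416) / (11) = 0.812
  β = (-9 - (-3)·0.812 - (4)·0.498 - (-4)·-0.416) / (12) = -0.852
  γ = (7 - (1)·0.812 - (-3)·-0.852 - (-1)·-0.416) / (9) = 0.357
  δ = (-9 - (-4)·0.812 - (-3)·-0.852 - (-3)·0.357) / (11) = -0.658

0.357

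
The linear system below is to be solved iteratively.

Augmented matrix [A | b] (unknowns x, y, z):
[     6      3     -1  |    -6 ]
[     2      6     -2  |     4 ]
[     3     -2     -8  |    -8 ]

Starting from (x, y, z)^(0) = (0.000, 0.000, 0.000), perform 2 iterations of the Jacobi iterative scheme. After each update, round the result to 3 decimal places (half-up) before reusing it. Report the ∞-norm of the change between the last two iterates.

Iteration 1:
  x = (-6 - (3)·0.000 - (-1)·0.000) / (6) = -1.000
  y = (4 - (2)·0.000 - (-2)·0.000) / (6) = 0.667
  z = (-8 - (3)·0.000 - (-2)·0.000) / (-8) = 1.000
Iteration 2:
  x = (-6 - (3)·0.667 - (-1)·1.000) / (6) = -1.167
  y = (4 - (2)·-1.000 - (-2)·1.000) / (6) = 1.333
  z = (-8 - (3)·-1.000 - (-2)·0.667) / (-8) = 0.458
Change: (-0.167, 0.666, -0.542) → max |·| = 0.666

0.666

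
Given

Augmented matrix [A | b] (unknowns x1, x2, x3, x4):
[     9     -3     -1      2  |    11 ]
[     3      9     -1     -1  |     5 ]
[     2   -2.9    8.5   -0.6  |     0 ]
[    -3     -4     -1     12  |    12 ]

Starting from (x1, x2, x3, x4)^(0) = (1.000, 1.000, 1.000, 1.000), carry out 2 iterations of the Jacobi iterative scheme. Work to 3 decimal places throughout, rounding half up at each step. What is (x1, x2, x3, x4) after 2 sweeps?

(1.019, 0.279, -0.071, 1.524)

Iteration 1:
  x1 = (11 - (-3)·1.000 - (-1)·1.000 - (2)·1.000) / (9) = 1.444
  x2 = (5 - (3)·1.000 - (-1)·1.000 - (-1)·1.000) / (9) = 0.444
  x3 = (0 - (2)·1.000 - (-2.9)·1.000 - (-0.6)·1.000) / (8.5) = 0.176
  x4 = (12 - (-3)·1.000 - (-4)·1.000 - (-1)·1.000) / (12) = 1.667
Iteration 2:
  x1 = (11 - (-3)·0.444 - (-1)·0.176 - (2)·1.667) / (9) = 1.019
  x2 = (5 - (3)·1.444 - (-1)·0.176 - (-1)·1.667) / (9) = 0.279
  x3 = (0 - (2)·1.444 - (-2.9)·0.444 - (-0.6)·1.667) / (8.5) = -0.071
  x4 = (12 - (-3)·1.444 - (-4)·0.444 - (-1)·0.176) / (12) = 1.524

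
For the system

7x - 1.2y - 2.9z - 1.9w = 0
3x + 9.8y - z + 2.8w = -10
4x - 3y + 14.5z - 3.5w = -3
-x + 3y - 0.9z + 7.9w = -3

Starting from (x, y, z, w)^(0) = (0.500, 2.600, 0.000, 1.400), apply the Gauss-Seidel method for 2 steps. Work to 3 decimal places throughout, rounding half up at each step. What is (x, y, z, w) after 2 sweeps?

Iteration 1:
  x = (0 - (-1.2)·2.600 - (-2.9)·0.000 - (-1.9)·1.400) / (7) = 0.826
  y = (-10 - (3)·0.826 - (-1)·0.000 - (2.8)·1.400) / (9.8) = -1.673
  z = (-3 - (4)·0.826 - (-3)·-1.673 - (-3.5)·1.400) / (14.5) = -0.443
  w = (-3 - (-1)·0.826 - (3)·-1.673 - (-0.9)·-0.443) / (7.9) = 0.310
Iteration 2:
  x = (0 - (-1.2)·-1.673 - (-2.9)·-0.443 - (-1.9)·0.310) / (7) = -0.386
  y = (-10 - (3)·-0.386 - (-1)·-0.443 - (2.8)·0.310) / (9.8) = -1.036
  z = (-3 - (4)·-0.386 - (-3)·-1.036 - (-3.5)·0.310) / (14.5) = -0.240
  w = (-3 - (-1)·-0.386 - (3)·-1.036 - (-0.9)·-0.240) / (7.9) = -0.063

(-0.386, -1.036, -0.240, -0.063)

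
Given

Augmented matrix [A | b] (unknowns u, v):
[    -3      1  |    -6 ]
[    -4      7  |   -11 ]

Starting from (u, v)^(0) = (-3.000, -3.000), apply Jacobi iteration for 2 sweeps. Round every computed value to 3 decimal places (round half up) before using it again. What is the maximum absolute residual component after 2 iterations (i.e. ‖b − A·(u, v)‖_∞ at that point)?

2.285

Iteration 1:
  u = (-6 - (1)·-3.000) / (-3) = 1.000
  v = (-11 - (-4)·-3.000) / (7) = -3.286
Iteration 2:
  u = (-6 - (1)·-3.286) / (-3) = 0.905
  v = (-11 - (-4)·1.000) / (7) = -1.000
Residual b − A·x = (-2.285, -0.380); ∞-norm = 2.285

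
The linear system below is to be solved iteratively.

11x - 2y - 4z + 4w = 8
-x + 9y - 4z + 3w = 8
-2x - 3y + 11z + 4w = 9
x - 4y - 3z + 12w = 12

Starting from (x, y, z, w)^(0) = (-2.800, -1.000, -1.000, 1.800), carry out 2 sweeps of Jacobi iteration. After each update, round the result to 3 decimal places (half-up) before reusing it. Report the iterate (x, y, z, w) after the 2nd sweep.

(0.181, 0.345, 0.368, 0.729)

Iteration 1:
  x = (8 - (-2)·-1.000 - (-4)·-1.000 - (4)·1.800) / (11) = -0.473
  y = (8 - (-1)·-2.800 - (-4)·-1.000 - (3)·1.800) / (9) = -0.467
  z = (9 - (-2)·-2.800 - (-3)·-1.000 - (4)·1.800) / (11) = -0.618
  w = (12 - (1)·-2.800 - (-4)·-1.000 - (-3)·-1.000) / (12) = 0.650
Iteration 2:
  x = (8 - (-2)·-0.467 - (-4)·-0.618 - (4)·0.650) / (11) = 0.181
  y = (8 - (-1)·-0.473 - (-4)·-0.618 - (3)·0.650) / (9) = 0.345
  z = (9 - (-2)·-0.473 - (-3)·-0.467 - (4)·0.650) / (11) = 0.368
  w = (12 - (1)·-0.473 - (-4)·-0.467 - (-3)·-0.618) / (12) = 0.729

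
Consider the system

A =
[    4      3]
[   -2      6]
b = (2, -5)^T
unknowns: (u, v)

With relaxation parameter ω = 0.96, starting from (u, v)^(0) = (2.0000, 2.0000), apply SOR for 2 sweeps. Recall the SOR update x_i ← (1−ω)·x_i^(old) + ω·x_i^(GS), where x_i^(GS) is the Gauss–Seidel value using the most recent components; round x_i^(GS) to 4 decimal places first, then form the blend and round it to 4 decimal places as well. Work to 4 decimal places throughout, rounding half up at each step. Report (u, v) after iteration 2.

Iteration 1:
  u: GS value = (2 - (3)·2.0000) / (4) = -1.0000;  u ← (1−ω)·2.0000 + ω·-1.0000 = -0.8800
  v: GS value = (-5 - (-2)·-0.8800) / (6) = -1.1267;  v ← (1−ω)·2.0000 + ω·-1.1267 = -1.0016
Iteration 2:
  u: GS value = (2 - (3)·-1.0016) / (4) = 1.2512;  u ← (1−ω)·-0.8800 + ω·1.2512 = 1.1660
  v: GS value = (-5 - (-2)·1.1660) / (6) = -0.4447;  v ← (1−ω)·-1.0016 + ω·-0.4447 = -0.4670

(1.1660, -0.4670)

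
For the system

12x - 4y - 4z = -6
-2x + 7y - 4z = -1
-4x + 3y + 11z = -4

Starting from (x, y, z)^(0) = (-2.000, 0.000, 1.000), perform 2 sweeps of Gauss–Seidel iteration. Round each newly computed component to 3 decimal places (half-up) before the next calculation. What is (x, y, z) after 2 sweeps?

(-0.549, -0.601, -0.399)

Iteration 1:
  x = (-6 - (-4)·0.000 - (-4)·1.000) / (12) = -0.167
  y = (-1 - (-2)·-0.167 - (-4)·1.000) / (7) = 0.381
  z = (-4 - (-4)·-0.167 - (3)·0.381) / (11) = -0.528
Iteration 2:
  x = (-6 - (-4)·0.381 - (-4)·-0.528) / (12) = -0.549
  y = (-1 - (-2)·-0.549 - (-4)·-0.528) / (7) = -0.601
  z = (-4 - (-4)·-0.549 - (3)·-0.601) / (11) = -0.399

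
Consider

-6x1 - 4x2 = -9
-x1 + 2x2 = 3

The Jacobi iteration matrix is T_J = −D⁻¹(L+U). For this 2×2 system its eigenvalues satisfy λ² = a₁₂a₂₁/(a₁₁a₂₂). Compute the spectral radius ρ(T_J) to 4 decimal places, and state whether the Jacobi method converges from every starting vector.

0.5774

a₁₂a₂₁/(a₁₁a₂₂) = (-4)·(-1) / ((-6)·(2)) = -0.333333
ρ = √|-0.333333| = √0.333333 = 0.5774
ρ < 1, so Jacobi converges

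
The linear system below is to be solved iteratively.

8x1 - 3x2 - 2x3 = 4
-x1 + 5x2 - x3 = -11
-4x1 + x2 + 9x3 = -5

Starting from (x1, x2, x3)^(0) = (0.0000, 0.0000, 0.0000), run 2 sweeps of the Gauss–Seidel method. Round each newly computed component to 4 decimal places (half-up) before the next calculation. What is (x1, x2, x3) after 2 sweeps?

(-0.3125, -2.2825, -0.4408)

Iteration 1:
  x1 = (4 - (-3)·0.0000 - (-2)·0.0000) / (8) = 0.5000
  x2 = (-11 - (-1)·0.5000 - (-1)·0.0000) / (5) = -2.1000
  x3 = (-5 - (-4)·0.5000 - (1)·-2.1000) / (9) = -0.1000
Iteration 2:
  x1 = (4 - (-3)·-2.1000 - (-2)·-0.1000) / (8) = -0.3125
  x2 = (-11 - (-1)·-0.3125 - (-1)·-0.1000) / (5) = -2.2825
  x3 = (-5 - (-4)·-0.3125 - (1)·-2.2825) / (9) = -0.4408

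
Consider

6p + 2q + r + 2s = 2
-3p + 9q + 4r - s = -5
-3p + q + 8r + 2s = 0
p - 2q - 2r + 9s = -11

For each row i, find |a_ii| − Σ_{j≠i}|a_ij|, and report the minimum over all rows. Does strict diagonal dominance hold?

row 1: |6| − (2+1+2) = 1
row 2: |9| − (3+4+1) = 1
row 3: |8| − (3+1+2) = 2
row 4: |9| − (1+2+2) = 4
minimum over rows = 1 → strictly diagonally dominant (convergence guaranteed)

1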